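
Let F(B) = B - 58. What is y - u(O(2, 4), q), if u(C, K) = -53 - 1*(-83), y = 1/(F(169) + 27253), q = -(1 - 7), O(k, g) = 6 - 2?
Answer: -820919/27364 ≈ -30.000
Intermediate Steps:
F(B) = -58 + B
O(k, g) = 4
q = 6 (q = -1*(-6) = 6)
y = 1/27364 (y = 1/((-58 + 169) + 27253) = 1/(111 + 27253) = 1/27364 ≈ 3.6544e-5)
u(C, K) = 30 (u(C, K) = -53 + 83 = 30)
y - u(O(2, 4), q) = 1/27364 - 1*30 = 1/27364 - 30 = -820919/27364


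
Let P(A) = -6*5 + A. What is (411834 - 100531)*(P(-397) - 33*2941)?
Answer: -30345816440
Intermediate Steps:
P(A) = -30 + A
(411834 - 100531)*(P(-397) - 33*2941) = (411834 - 100531)*((-30 - 397) - 33*2941) = 311303*(-427 - 97053) = 311303*(-97480) = -30345816440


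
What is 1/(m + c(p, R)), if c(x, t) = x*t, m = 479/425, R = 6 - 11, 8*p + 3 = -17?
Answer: 850/11583 ≈ 0.073383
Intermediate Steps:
p = -5/2 (p = -3/8 + (⅛)*(-17) = -3/8 - 17/8 = -5/2 ≈ -2.5000)
R = -5
m = 479/425 (m = 479*(1/425) = 479/425 ≈ 1.1271)
c(x, t) = t*x
1/(m + c(p, R)) = 1/(479/425 - 5*(-5/2)) = 1/(479/425 + 25/2) = 1/(11583/850) = 850/11583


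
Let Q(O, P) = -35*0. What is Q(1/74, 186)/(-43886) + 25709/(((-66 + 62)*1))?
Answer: -25709/4 ≈ -6427.3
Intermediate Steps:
Q(O, P) = 0
Q(1/74, 186)/(-43886) + 25709/(((-66 + 62)*1)) = 0/(-43886) + 25709/(((-66 + 62)*1)) = 0*(-1/43886) + 25709/((-4*1)) = 0 + 25709/(-4) = 0 + 25709*(-¼) = 0 - 25709/4 = -25709/4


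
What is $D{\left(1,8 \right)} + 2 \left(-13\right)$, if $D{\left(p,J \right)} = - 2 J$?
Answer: $-42$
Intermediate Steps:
$D{\left(1,8 \right)} + 2 \left(-13\right) = \left(-2\right) 8 + 2 \left(-13\right) = -16 - 26 = -42$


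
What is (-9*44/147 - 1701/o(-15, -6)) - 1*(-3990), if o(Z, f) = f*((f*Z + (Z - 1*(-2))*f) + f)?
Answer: 781855/196 ≈ 3989.1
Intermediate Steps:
o(Z, f) = f*(f + Z*f + f*(2 + Z)) (o(Z, f) = f*((Z*f + (Z + 2)*f) + f) = f*((Z*f + (2 + Z)*f) + f) = f*((Z*f + f*(2 + Z)) + f) = f*(f + Z*f + f*(2 + Z)))
(-9*44/147 - 1701/o(-15, -6)) - 1*(-3990) = (-9*44/147 - 1701*1/(36*(3 + 2*(-15)))) - 1*(-3990) = (-396*1/147 - 1701*1/(36*(3 - 30))) + 3990 = (-132/49 - 1701/(36*(-27))) + 3990 = (-132/49 - 1701/(-972)) + 3990 = (-132/49 - 1701*(-1/972)) + 3990 = (-132/49 + 7/4) + 3990 = -185/196 + 3990 = 781855/196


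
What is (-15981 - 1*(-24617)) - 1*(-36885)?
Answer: 45521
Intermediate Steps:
(-15981 - 1*(-24617)) - 1*(-36885) = (-15981 + 24617) + 36885 = 8636 + 36885 = 45521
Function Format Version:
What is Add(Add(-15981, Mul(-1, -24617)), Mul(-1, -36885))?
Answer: 45521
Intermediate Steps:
Add(Add(-15981, Mul(-1, -24617)), Mul(-1, -36885)) = Add(Add(-15981, 24617), 36885) = Add(8636, 36885) = 45521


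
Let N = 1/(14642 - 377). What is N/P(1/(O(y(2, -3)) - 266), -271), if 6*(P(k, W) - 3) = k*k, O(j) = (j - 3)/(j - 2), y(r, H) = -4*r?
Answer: 2339067/100100451515 ≈ 2.3367e-5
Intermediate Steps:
O(j) = (-3 + j)/(-2 + j)
P(k, W) = 3 + k²/6 (P(k, W) = 3 + (k*k)/6 = 3 + k²/6)
N = 1/14265 ≈ 7.0102e-5
N/P(1/(O(y(2, -3)) - 266), -271) = 1/(14265*(3 + (1/((-3 - 4*2)/(-2 - 4*2) - 266))²/6)) = 1/(14265*(3 + (1/((-3 - 8)/(-2 - 8) - 266))²/6)) = 1/(14265*(3 + (1/(-11/(-10) - 266))²/6)) = 1/(14265*(3 + (1/(-⅒*(-11) - 266))²/6)) = 1/(14265*(3 + (1/(11/10 - 266))²/6)) = 1/(14265*(3 + (1/(-2649/10))²/6)) = 1/(14265*(3 + (-10/2649)²/6)) = 1/(14265*(3 + (⅙)*(100/7017201))) = 1/(14265*(3 + 50/21051603)) = 1/(14265*(63154859/21051603)) = (1/14265)*(21051603/63154859) = 2339067/100100451515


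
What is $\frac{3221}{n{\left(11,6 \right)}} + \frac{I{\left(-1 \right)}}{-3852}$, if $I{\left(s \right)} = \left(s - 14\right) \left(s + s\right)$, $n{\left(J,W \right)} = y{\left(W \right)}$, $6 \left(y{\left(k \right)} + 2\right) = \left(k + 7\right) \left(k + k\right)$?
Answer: $\frac{344627}{2568} \approx 134.2$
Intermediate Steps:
$y{\left(k \right)} = -2 + \frac{k \left(7 + k\right)}{3}$ ($y{\left(k \right)} = -2 + \frac{\left(k + 7\right) \left(k + k\right)}{6} = -2 + \frac{\left(7 + k\right) 2 k}{6} = -2 + \frac{2 k \left(7 + k\right)}{6} = -2 + \frac{k \left(7 + k\right)}{3}$)
$n{\left(J,W \right)} = -2 + \frac{W^{2}}{3} + \frac{7 W}{3}$
$I{\left(s \right)} = 2 s \left(-14 + s\right)$ ($I{\left(s \right)} = \left(-14 + s\right) 2 s = 2 s \left(-14 + s\right)$)
$\frac{3221}{n{\left(11,6 \right)}} + \frac{I{\left(-1 \right)}}{-3852} = \frac{3221}{-2 + \frac{6^{2}}{3} + \frac{7}{3} \cdot 6} + \frac{2 \left(-1\right) \left(-14 - 1\right)}{-3852} = \frac{3221}{-2 + \frac{1}{3} \cdot 36 + 14} + 2 \left(-1\right) \left(-15\right) \left(- \frac{1}{3852}\right) = \frac{3221}{-2 + 12 + 14} + 30 \left(- \frac{1}{3852}\right) = \frac{3221}{24} - \frac{5}{642} = \frac{344627}{2568}$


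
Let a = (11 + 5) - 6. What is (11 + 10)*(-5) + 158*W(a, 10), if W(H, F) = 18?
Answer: 2739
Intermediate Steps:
a = 10 (a = 16 - 6 = 10)
(11 + 10)*(-5) + 158*W(a, 10) = (11 + 10)*(-5) + 158*18 = 21*(-5) + 2844 = -105 + 2844 = 2739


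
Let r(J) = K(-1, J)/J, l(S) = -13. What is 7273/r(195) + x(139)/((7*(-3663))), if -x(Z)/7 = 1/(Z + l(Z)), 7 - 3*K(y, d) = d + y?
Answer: -178518912373/7846146 ≈ -22752.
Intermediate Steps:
K(y, d) = 7/3 - d/3 - y/3 (K(y, d) = 7/3 - (d + y)/3 = 7/3 + (-d/3 - y/3) = 7/3 - d/3 - y/3)
r(J) = (8/3 - J/3)/J (r(J) = (7/3 - J/3 - ⅓*(-1))/J = (7/3 - J/3 + ⅓)/J = (8/3 - J/3)/J)
x(Z) = -7/(-13 + Z) (x(Z) = -7/(Z - 13) = -7/(-13 + Z))
7273/r(195) + x(139)/((7*(-3663))) = 7273/(((⅓)*(8 - 1*195)/195)) + (-7/(-13 + 139))/((7*(-3663))) = 7273/(((⅓)*(1/195)*(8 - 195))) - 7/126/(-25641) = 7273/(((⅓)*(1/195)*(-187))) - 7*1/126*(-1/25641) = 7273/(-187/585) - 1/18*(-1/25641) = 7273*(-585/187) + 1/461538 = -4254705/187 + 1/461538 = -178518912373/7846146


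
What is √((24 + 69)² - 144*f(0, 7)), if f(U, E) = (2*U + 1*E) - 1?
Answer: 3*√865 ≈ 88.233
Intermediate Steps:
f(U, E) = -1 + E + 2*U (f(U, E) = (2*U + E) - 1 = (E + 2*U) - 1 = -1 + E + 2*U)
√((24 + 69)² - 144*f(0, 7)) = √((24 + 69)² - 144*(-1 + 7 + 2*0)) = √(93² - 144*(-1 + 7 + 0)) = √(8649 - 144*6) = √(8649 - 864) = √7785 = 3*√865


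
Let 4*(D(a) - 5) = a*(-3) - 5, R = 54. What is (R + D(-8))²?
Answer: 65025/16 ≈ 4064.1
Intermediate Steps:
D(a) = 15/4 - 3*a/4 (D(a) = 5 + (a*(-3) - 5)/4 = 5 + (-3*a - 5)/4 = 5 + (-5 - 3*a)/4 = 5 + (-5/4 - 3*a/4) = 15/4 - 3*a/4)
(R + D(-8))² = (54 + (15/4 - ¾*(-8)))² = (54 + (15/4 + 6))² = (54 + 39/4)² = (255/4)² = 65025/16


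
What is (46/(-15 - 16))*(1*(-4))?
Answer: 184/31 ≈ 5.9355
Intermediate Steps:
(46/(-15 - 16))*(1*(-4)) = (46/(-31))*(-4) = -1/31*46*(-4) = -46/31*(-4) = 184/31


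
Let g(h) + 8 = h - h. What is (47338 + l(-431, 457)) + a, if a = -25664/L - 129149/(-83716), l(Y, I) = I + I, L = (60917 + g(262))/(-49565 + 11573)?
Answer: 109224313212579/1699685948 ≈ 64261.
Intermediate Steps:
g(h) = -8 (g(h) = -8 + (h - h) = -8 + 0 = -8)
L = -20303/12664 (L = (60917 - 8)/(-49565 + 11573) = 60909/(-37992) = 60909*(-1/37992) = -20303/12664 ≈ -1.6032)
l(Y, I) = 2*I
a = 27211066849683/1699685948 (a = -25664/(-20303/12664) - 129149/(-83716) = -25664*(-12664/20303) - 129149*(-1/83716) = 325008896/20303 + 129149/83716 = 27211066849683/1699685948 ≈ 16009.)
(47338 + l(-431, 457)) + a = (47338 + 2*457) + 27211066849683/1699685948 = (47338 + 914) + 27211066849683/1699685948 = 48252 + 27211066849683/1699685948 = 109224313212579/1699685948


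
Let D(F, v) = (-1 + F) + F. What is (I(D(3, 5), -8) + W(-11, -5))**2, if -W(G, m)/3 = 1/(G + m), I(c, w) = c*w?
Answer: 405769/256 ≈ 1585.0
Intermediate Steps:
D(F, v) = -1 + 2*F
W(G, m) = -3/(G + m)
(I(D(3, 5), -8) + W(-11, -5))**2 = ((-1 + 2*3)*(-8) - 3/(-11 - 5))**2 = ((-1 + 6)*(-8) - 3/(-16))**2 = (5*(-8) - 3*(-1/16))**2 = (-40 + 3/16)**2 = (-637/16)**2 = 405769/256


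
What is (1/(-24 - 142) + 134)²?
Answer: 494751049/27556 ≈ 17954.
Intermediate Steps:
(1/(-24 - 142) + 134)² = (1/(-166) + 134)² = (-1/166 + 134)² = (22243/166)² = 494751049/27556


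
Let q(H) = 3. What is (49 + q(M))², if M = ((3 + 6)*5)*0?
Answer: 2704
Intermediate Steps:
M = 0 (M = (9*5)*0 = 45*0 = 0)
(49 + q(M))² = (49 + 3)² = 52² = 2704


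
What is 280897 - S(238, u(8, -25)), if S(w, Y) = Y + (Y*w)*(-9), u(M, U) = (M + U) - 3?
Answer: 238077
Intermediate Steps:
u(M, U) = -3 + M + U
S(w, Y) = Y - 9*Y*w
280897 - S(238, u(8, -25)) = 280897 - (-3 + 8 - 25)*(1 - 9*238) = 280897 - (-20)*(1 - 2142) = 280897 - (-20)*(-2141) = 280897 - 1*42820 = 280897 - 42820 = 238077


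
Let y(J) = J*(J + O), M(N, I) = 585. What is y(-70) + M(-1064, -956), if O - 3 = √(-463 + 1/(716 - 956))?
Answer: 5275 - 7*I*√1666815/6 ≈ 5275.0 - 1506.2*I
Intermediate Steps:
O = 3 + I*√1666815/60 (O = 3 + √(-463 + 1/(716 - 956)) = 3 + √(-463 + 1/(-240)) = 3 + √(-463 - 1/240) = 3 + √(-111121/240) = 3 + I*√1666815/60 ≈ 3.0 + 21.518*I)
y(J) = J*(3 + J + I*√1666815/60) (y(J) = J*(J + (3 + I*√1666815/60)) = J*(3 + J + I*√1666815/60))
y(-70) + M(-1064, -956) = (1/60)*(-70)*(180 + 60*(-70) + I*√1666815) + 585 = (1/60)*(-70)*(180 - 4200 + I*√1666815) + 585 = (1/60)*(-70)*(-4020 + I*√1666815) + 585 = (4690 - 7*I*√1666815/6) + 585 = 5275 - 7*I*√1666815/6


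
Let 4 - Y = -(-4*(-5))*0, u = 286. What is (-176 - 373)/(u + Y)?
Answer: -549/290 ≈ -1.8931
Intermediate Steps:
Y = 4 (Y = 4 - (-1)*-4*(-5)*0 = 4 - (-1)*20*0 = 4 - (-1)*0 = 4 - 1*0 = 4 + 0 = 4)
(-176 - 373)/(u + Y) = (-176 - 373)/(286 + 4) = -549/290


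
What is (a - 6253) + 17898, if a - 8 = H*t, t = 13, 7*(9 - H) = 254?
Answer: 79088/7 ≈ 11298.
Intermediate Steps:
H = -191/7 (H = 9 - ⅐*254 = 9 - 254/7 = -191/7 ≈ -27.286)
a = -2427/7 (a = 8 - 191/7*13 = 8 - 2483/7 = -2427/7 ≈ -346.71)
(a - 6253) + 17898 = (-2427/7 - 6253) + 17898 = -46198/7 + 17898 = 79088/7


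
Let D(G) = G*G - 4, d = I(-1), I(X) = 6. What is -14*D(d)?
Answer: -448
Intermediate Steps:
d = 6
D(G) = -4 + G² (D(G) = G² - 4 = -4 + G²)
-14*D(d) = -14*(-4 + 6²) = -14*(-4 + 36) = -14*32 = -448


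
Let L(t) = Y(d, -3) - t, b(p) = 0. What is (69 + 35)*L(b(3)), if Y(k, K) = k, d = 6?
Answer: 624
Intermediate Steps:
L(t) = 6 - t
(69 + 35)*L(b(3)) = (69 + 35)*(6 - 1*0) = 104*(6 + 0) = 104*6 = 624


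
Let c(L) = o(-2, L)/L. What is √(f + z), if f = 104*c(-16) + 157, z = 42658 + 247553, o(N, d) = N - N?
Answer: 8*√4537 ≈ 538.86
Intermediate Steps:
o(N, d) = 0
c(L) = 0 (c(L) = 0/L = 0)
z = 290211
f = 157 (f = 104*0 + 157 = 0 + 157 = 157)
√(f + z) = √(157 + 290211) = √290368 = 8*√4537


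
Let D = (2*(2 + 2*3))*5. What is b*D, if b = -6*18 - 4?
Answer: -8960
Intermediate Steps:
D = 80 (D = (2*(2 + 6))*5 = (2*8)*5 = 16*5 = 80)
b = -112 (b = -108 - 4 = -112)
b*D = -112*80 = -8960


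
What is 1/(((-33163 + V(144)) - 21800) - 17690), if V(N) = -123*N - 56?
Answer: -1/90421 ≈ -1.1059e-5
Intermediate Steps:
V(N) = -56 - 123*N
1/(((-33163 + V(144)) - 21800) - 17690) = 1/(((-33163 + (-56 - 123*144)) - 21800) - 17690) = 1/(((-33163 + (-56 - 17712)) - 21800) - 17690) = 1/(((-33163 - 17768) - 21800) - 17690) = 1/((-50931 - 21800) - 17690) = 1/(-72731 - 17690) = 1/(-90421) = -1/90421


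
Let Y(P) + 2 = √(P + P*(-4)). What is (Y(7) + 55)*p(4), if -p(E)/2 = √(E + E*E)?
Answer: 4*√5*(-53 - I*√21) ≈ -474.05 - 40.988*I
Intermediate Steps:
p(E) = -2*√(E + E²) (p(E) = -2*√(E + E*E) = -2*√(E + E²))
Y(P) = -2 + √3*√(-P) (Y(P) = -2 + √(P + P*(-4)) = -2 + √(P - 4*P) = -2 + √(-3*P) = -2 + √3*√(-P))
(Y(7) + 55)*p(4) = ((-2 + √3*√(-1*7)) + 55)*(-2*2*√(1 + 4)) = ((-2 + √3*√(-7)) + 55)*(-2*2*√5) = ((-2 + √3*(I*√7)) + 55)*(-4*√5) = ((-2 + I*√21) + 55)*(-4*√5) = (53 + I*√21)*(-4*√5) = -4*√5*(53 + I*√21)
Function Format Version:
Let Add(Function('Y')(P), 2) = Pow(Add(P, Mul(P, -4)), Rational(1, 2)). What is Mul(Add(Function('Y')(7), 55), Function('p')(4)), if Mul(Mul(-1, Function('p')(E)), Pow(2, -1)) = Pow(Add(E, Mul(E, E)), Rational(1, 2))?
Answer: Mul(4, Pow(5, Rational(1, 2)), Add(-53, Mul(-1, I, Pow(21, Rational(1, 2))))) ≈ Add(-474.05, Mul(-40.988, I))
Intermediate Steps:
Function('p')(E) = Mul(-2, Pow(Add(E, Pow(E, 2)), Rational(1, 2))) (Function('p')(E) = Mul(-2, Pow(Add(E, Mul(E, E)), Rational(1, 2))) = Mul(-2, Pow(Add(E, Pow(E, 2)), Rational(1, 2))))
Function('Y')(P) = Add(-2, Mul(Pow(3, Rational(1, 2)), Pow(Mul(-1, P), Rational(1, 2)))) (Function('Y')(P) = Add(-2, Pow(Add(P, Mul(P, -4)), Rational(1, 2))) = Add(-2, Pow(Add(P, Mul(-4, P)), Rational(1, 2))) = Add(-2, Pow(Mul(-3, P), Rational(1, 2))) = Add(-2, Mul(Pow(3, Rational(1, 2)), Pow(Mul(-1, P), Rational(1, 2)))))
Mul(Add(Function('Y')(7), 55), Function('p')(4)) = Mul(Add(Add(-2, Mul(Pow(3, Rational(1, 2)), Pow(Mul(-1, 7), Rational(1, 2)))), 55), Mul(-2, Pow(Mul(4, Add(1, 4)), Rational(1, 2)))) = Mul(Add(Add(-2, Mul(Pow(3, Rational(1, 2)), Pow(-7, Rational(1, 2)))), 55), Mul(-2, Pow(Mul(4, 5), Rational(1, 2)))) = Mul(Add(Add(-2, Mul(Pow(3, Rational(1, 2)), Mul(I, Pow(7, Rational(1, 2))))), 55), Mul(-2, Pow(20, Rational(1, 2)))) = Mul(Add(Add(-2, Mul(I, Pow(21, Rational(1, 2)))), 55), Mul(-2, Mul(2, Pow(5, Rational(1, 2))))) = Mul(Add(53, Mul(I, Pow(21, Rational(1, 2)))), Mul(-4, Pow(5, Rational(1, 2)))) = Mul(-4, Pow(5, Rational(1, 2)), Add(53, Mul(I, Pow(21, Rational(1, 2)))))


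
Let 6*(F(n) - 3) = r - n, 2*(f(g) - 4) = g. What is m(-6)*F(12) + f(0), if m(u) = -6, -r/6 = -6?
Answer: -38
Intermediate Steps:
r = 36 (r = -6*(-6) = 36)
f(g) = 4 + g/2
F(n) = 9 - n/6 (F(n) = 3 + (36 - n)/6 = 3 + (6 - n/6) = 9 - n/6)
m(-6)*F(12) + f(0) = -6*(9 - ⅙*12) + (4 + (½)*0) = -6*(9 - 2) + (4 + 0) = -6*7 + 4 = -42 + 4 = -38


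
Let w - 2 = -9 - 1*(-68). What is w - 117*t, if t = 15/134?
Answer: 6419/134 ≈ 47.903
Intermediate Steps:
w = 61 (w = 2 + (-9 - 1*(-68)) = 2 + (-9 + 68) = 2 + 59 = 61)
t = 15/134 (t = 15*(1/134) = 15/134 ≈ 0.11194)
w - 117*t = 61 - 117*15/134 = 61 - 1755/134 = 6419/134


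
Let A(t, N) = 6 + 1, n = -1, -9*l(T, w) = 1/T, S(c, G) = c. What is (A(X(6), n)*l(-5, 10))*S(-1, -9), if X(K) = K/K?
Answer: -7/45 ≈ -0.15556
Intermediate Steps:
l(T, w) = -1/(9*T)
X(K) = 1
A(t, N) = 7
(A(X(6), n)*l(-5, 10))*S(-1, -9) = (7*(-⅑/(-5)))*(-1) = (7*(-⅑*(-⅕)))*(-1) = (7*(1/45))*(-1) = (7/45)*(-1) = -7/45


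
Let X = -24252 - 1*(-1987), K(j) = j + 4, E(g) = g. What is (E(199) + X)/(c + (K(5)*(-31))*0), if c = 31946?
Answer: -11033/15973 ≈ -0.69073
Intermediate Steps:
K(j) = 4 + j
X = -22265 (X = -24252 + 1987 = -22265)
(E(199) + X)/(c + (K(5)*(-31))*0) = (199 - 22265)/(31946 + ((4 + 5)*(-31))*0) = -22066/(31946 + (9*(-31))*0) = -22066/(31946 - 279*0) = -22066/(31946 + 0) = -22066/31946 = -22066*1/31946 = -11033/15973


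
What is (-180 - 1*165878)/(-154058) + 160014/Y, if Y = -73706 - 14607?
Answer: -4993178329/6802662077 ≈ -0.73400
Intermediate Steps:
Y = -88313
(-180 - 1*165878)/(-154058) + 160014/Y = (-180 - 1*165878)/(-154058) + 160014/(-88313) = (-180 - 165878)*(-1/154058) + 160014*(-1/88313) = -166058*(-1/154058) - 160014/88313 = 83029/77029 - 160014/88313 = -4993178329/6802662077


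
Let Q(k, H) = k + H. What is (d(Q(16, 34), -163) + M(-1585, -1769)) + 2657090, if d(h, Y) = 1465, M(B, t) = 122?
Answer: 2658677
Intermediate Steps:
Q(k, H) = H + k
(d(Q(16, 34), -163) + M(-1585, -1769)) + 2657090 = (1465 + 122) + 2657090 = 1587 + 2657090 = 2658677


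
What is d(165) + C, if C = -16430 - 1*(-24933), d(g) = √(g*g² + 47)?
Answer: 8503 + 2*√1123043 ≈ 10622.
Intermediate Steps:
d(g) = √(47 + g³) (d(g) = √(g³ + 47) = √(47 + g³))
C = 8503 (C = -16430 + 24933 = 8503)
d(165) + C = √(47 + 165³) + 8503 = √(47 + 4492125) + 8503 = √4492172 + 8503 = 2*√1123043 + 8503 = 8503 + 2*√1123043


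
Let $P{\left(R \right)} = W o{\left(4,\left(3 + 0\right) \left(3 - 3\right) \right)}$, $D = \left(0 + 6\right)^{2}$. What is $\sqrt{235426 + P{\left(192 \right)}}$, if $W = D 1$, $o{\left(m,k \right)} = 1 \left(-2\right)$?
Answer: $\sqrt{235354} \approx 485.13$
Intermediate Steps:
$D = 36$ ($D = 6^{2} = 36$)
$o{\left(m,k \right)} = -2$
$W = 36$ ($W = 36 \cdot 1 = 36$)
$P{\left(R \right)} = -72$ ($P{\left(R \right)} = 36 \left(-2\right) = -72$)
$\sqrt{235426 + P{\left(192 \right)}} = \sqrt{235426 - 72} = \sqrt{235354}$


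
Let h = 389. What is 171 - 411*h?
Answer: -159708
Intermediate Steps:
171 - 411*h = 171 - 411*389 = 171 - 159879 = -159708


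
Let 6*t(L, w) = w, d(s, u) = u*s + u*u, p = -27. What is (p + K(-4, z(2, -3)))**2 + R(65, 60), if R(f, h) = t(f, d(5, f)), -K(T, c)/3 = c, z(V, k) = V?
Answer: 5542/3 ≈ 1847.3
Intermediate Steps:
d(s, u) = u**2 + s*u (d(s, u) = s*u + u**2 = u**2 + s*u)
K(T, c) = -3*c
t(L, w) = w/6
R(f, h) = f*(5 + f)/6 (R(f, h) = (f*(5 + f))/6 = f*(5 + f)/6)
(p + K(-4, z(2, -3)))**2 + R(65, 60) = (-27 - 3*2)**2 + (1/6)*65*(5 + 65) = (-27 - 6)**2 + (1/6)*65*70 = (-33)**2 + 2275/3 = 1089 + 2275/3 = 5542/3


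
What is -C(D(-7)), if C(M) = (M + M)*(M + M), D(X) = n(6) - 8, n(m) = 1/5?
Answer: -6084/25 ≈ -243.36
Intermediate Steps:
n(m) = 1/5
D(X) = -39/5 (D(X) = 1/5 - 8 = -39/5)
C(M) = 4*M**2 (C(M) = (2*M)*(2*M) = 4*M**2)
-C(D(-7)) = -4*(-39/5)**2 = -4*1521/25 = -1*6084/25 = -6084/25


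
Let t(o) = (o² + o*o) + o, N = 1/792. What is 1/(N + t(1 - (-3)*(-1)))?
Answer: 792/4753 ≈ 0.16663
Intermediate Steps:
N = 1/792 ≈ 0.0012626
t(o) = o + 2*o² (t(o) = (o² + o²) + o = 2*o² + o = o + 2*o²)
1/(N + t(1 - (-3)*(-1))) = 1/(1/792 + (1 - (-3)*(-1))*(1 + 2*(1 - (-3)*(-1)))) = 1/(1/792 + (1 - 1*3)*(1 + 2*(1 - 1*3))) = 1/(1/792 + (1 - 3)*(1 + 2*(1 - 3))) = 1/(1/792 - 2*(1 + 2*(-2))) = 1/(1/792 - 2*(1 - 4)) = 1/(1/792 - 2*(-3)) = 1/(1/792 + 6) = 1/(4753/792) = 792/4753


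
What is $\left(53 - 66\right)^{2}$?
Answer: $169$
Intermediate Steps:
$\left(53 - 66\right)^{2} = \left(-13\right)^{2} = 169$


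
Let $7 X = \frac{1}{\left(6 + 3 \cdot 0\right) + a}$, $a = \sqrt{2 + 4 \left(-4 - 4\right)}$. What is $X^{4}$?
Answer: $\frac{1}{2401 \left(6 + i \sqrt{30}\right)^{4}} \approx -9.4033 \cdot 10^{-8} - 1.7312 \cdot 10^{-8} i$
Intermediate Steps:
$a = i \sqrt{30}$ ($a = \sqrt{2 + 4 \left(-8\right)} = \sqrt{2 - 32} = \sqrt{-30} = i \sqrt{30} \approx 5.4772 i$)
$X = \frac{1}{7 \left(6 + i \sqrt{30}\right)}$ ($X = \frac{1}{7 \left(\left(6 + 3 \cdot 0\right) + i \sqrt{30}\right)} = \frac{1}{7 \left(\left(6 + 0\right) + i \sqrt{30}\right)} = \frac{1}{7 \left(6 + i \sqrt{30}\right)} \approx 0.012987 - 0.011855 i$)
$X^{4} = \left(\frac{1}{77} - \frac{i \sqrt{30}}{462}\right)^{4}$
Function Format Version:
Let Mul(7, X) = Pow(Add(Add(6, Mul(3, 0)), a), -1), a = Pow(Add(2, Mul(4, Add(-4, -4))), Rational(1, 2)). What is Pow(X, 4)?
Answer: Mul(Rational(1, 2401), Pow(Add(6, Mul(I, Pow(30, Rational(1, 2)))), -4)) ≈ Add(-9.4033e-8, Mul(-1.7312e-8, I))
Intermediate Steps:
a = Mul(I, Pow(30, Rational(1, 2))) (a = Pow(Add(2, Mul(4, -8)), Rational(1, 2)) = Pow(Add(2, -32), Rational(1, 2)) = Pow(-30, Rational(1, 2)) = Mul(I, Pow(30, Rational(1, 2))) ≈ Mul(5.4772, I))
X = Mul(Rational(1, 7), Pow(Add(6, Mul(I, Pow(30, Rational(1, 2)))), -1)) (X = Mul(Rational(1, 7), Pow(Add(Add(6, Mul(3, 0)), Mul(I, Pow(30, Rational(1, 2)))), -1)) = Mul(Rational(1, 7), Pow(Add(Add(6, 0), Mul(I, Pow(30, Rational(1, 2)))), -1)) = Mul(Rational(1, 7), Pow(Add(6, Mul(I, Pow(30, Rational(1, 2)))), -1)) ≈ Add(0.012987, Mul(-0.011855, I)))
Pow(X, 4) = Pow(Add(Rational(1, 77), Mul(Rational(-1, 462), I, Pow(30, Rational(1, 2)))), 4)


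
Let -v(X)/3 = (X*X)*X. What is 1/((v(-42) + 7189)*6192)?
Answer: 1/1420772976 ≈ 7.0384e-10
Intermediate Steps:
v(X) = -3*X³ (v(X) = -3*X*X*X = -3*X²*X = -3*X³)
1/((v(-42) + 7189)*6192) = 1/(-3*(-42)³ + 7189*6192) = (1/6192)/(-3*(-74088) + 7189) = (1/6192)/(222264 + 7189) = (1/6192)/229453 = (1/229453)*(1/6192) = 1/1420772976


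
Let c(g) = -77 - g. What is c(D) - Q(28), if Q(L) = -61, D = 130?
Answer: -146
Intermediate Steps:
c(D) - Q(28) = (-77 - 1*130) - 1*(-61) = (-77 - 130) + 61 = -207 + 61 = -146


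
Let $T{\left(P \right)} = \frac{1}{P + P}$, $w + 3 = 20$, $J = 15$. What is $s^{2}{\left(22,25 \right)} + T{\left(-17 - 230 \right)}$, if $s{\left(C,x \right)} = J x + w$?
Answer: $\frac{75910015}{494} \approx 1.5366 \cdot 10^{5}$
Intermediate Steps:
$w = 17$ ($w = -3 + 20 = 17$)
$s{\left(C,x \right)} = 17 + 15 x$ ($s{\left(C,x \right)} = 15 x + 17 = 17 + 15 x$)
$T{\left(P \right)} = \frac{1}{2 P}$
$s^{2}{\left(22,25 \right)} + T{\left(-17 - 230 \right)} = \left(17 + 15 \cdot 25\right)^{2} + \frac{1}{2 \left(-17 - 230\right)} = \left(17 + 375\right)^{2} + \frac{1}{2 \left(-17 - 230\right)} = 392^{2} + \frac{1}{2 \left(-247\right)} = 153664 + \frac{1}{2} \left(- \frac{1}{247}\right) = 153664 - \frac{1}{494} = \frac{75910015}{494}$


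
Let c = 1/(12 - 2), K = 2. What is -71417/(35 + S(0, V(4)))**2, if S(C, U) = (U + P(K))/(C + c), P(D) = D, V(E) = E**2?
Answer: -71417/46225 ≈ -1.5450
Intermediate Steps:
c = 1/10 ≈ 0.10000
S(C, U) = (2 + U)/(1/10 + C) (S(C, U) = (U + 2)/(C + 1/10) = (2 + U)/(1/10 + C))
-71417/(35 + S(0, V(4)))**2 = -71417/(35 + 10*(2 + 4**2)/(1 + 10*0))**2 = -71417/(35 + 10*(2 + 16)/(1 + 0))**2 = -71417/(35 + 10*18/1)**2 = -71417/(35 + 10*1*18)**2 = -71417/(35 + 180)**2 = -71417/(215**2) = -71417/46225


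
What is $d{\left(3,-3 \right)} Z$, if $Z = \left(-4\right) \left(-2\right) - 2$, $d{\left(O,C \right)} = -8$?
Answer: $-48$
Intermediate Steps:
$Z = 6$ ($Z = 8 - 2 = 6$)
$d{\left(3,-3 \right)} Z = \left(-8\right) 6 = -48$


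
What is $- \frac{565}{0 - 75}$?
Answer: $\frac{113}{15} \approx 7.5333$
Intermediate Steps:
$- \frac{565}{0 - 75} = - \frac{565}{-75} = \left(-565\right) \left(- \frac{1}{75}\right) = \frac{113}{15}$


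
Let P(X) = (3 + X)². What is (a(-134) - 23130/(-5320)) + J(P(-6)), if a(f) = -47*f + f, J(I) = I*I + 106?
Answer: 3381045/532 ≈ 6355.3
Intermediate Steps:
J(I) = 106 + I² (J(I) = I² + 106 = 106 + I²)
a(f) = -46*f
(a(-134) - 23130/(-5320)) + J(P(-6)) = (-46*(-134) - 23130/(-5320)) + (106 + ((3 - 6)²)²) = (6164 - 23130*(-1/5320)) + (106 + ((-3)²)²) = (6164 + 2313/532) + (106 + 9²) = 3281561/532 + (106 + 81) = 3281561/532 + 187 = 3381045/532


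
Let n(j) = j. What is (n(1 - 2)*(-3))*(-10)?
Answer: -30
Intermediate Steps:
(n(1 - 2)*(-3))*(-10) = ((1 - 2)*(-3))*(-10) = -1*(-3)*(-10) = 3*(-10) = -30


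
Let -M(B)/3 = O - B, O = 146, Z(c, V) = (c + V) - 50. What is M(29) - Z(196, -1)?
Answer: -496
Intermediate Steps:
Z(c, V) = -50 + V + c (Z(c, V) = (V + c) - 50 = -50 + V + c)
M(B) = -438 + 3*B (M(B) = -3*(146 - B) = -438 + 3*B)
M(29) - Z(196, -1) = (-438 + 3*29) - (-50 - 1 + 196) = (-438 + 87) - 1*145 = -351 - 145 = -496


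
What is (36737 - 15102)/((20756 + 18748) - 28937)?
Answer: 21635/10567 ≈ 2.0474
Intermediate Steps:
(36737 - 15102)/((20756 + 18748) - 28937) = 21635/(39504 - 28937) = 21635/10567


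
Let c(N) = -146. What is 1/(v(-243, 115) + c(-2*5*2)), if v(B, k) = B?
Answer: -1/389 ≈ -0.0025707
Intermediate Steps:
1/(v(-243, 115) + c(-2*5*2)) = 1/(-243 - 146) = 1/(-389) = -1/389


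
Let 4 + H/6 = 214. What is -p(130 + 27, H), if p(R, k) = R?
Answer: -157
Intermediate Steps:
H = 1260 (H = -24 + 6*214 = -24 + 1284 = 1260)
-p(130 + 27, H) = -(130 + 27) = -1*157 = -157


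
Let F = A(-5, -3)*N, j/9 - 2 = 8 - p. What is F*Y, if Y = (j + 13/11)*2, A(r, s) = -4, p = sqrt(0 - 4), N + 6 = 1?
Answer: 40120/11 - 720*I ≈ 3647.3 - 720.0*I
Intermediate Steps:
N = -5 (N = -6 + 1 = -5)
p = 2*I (p = sqrt(-4) = 2*I ≈ 2.0*I)
j = 90 - 18*I (j = 18 + 9*(8 - 2*I) = 18 + (72 - 18*I) = 90 - 18*I ≈ 90.0 - 18.0*I)
Y = 2006/11 - 36*I (Y = ((90 - 18*I) + 13/11)*2 = (1003/11 - 18*I)*2 = 2006/11 - 36*I ≈ 182.36 - 36.0*I)
F = 20 (F = -4*(-5) = 20)
F*Y = 20*(2006/11 - 36*I) = 40120/11 - 720*I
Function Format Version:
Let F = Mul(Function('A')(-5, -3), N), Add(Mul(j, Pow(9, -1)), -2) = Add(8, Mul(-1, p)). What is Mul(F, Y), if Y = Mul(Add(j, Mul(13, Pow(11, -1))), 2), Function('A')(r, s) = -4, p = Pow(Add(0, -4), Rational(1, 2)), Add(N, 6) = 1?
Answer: Add(Rational(40120, 11), Mul(-720, I)) ≈ Add(3647.3, Mul(-720.00, I))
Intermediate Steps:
N = -5 (N = Add(-6, 1) = -5)
p = Mul(2, I) (p = Pow(-4, Rational(1, 2)) = Mul(2, I) ≈ Mul(2.0000, I))
j = Add(90, Mul(-18, I)) (j = Add(18, Mul(9, Add(8, Mul(-1, Mul(2, I))))) = Add(18, Mul(9, Add(8, Mul(-2, I)))) = Add(18, Add(72, Mul(-18, I))) = Add(90, Mul(-18, I)) ≈ Add(90.000, Mul(-18.000, I)))
Y = Add(Rational(2006, 11), Mul(-36, I)) (Y = Mul(Add(Add(90, Mul(-18, I)), Mul(13, Pow(11, -1))), 2) = Mul(Add(Add(90, Mul(-18, I)), Mul(13, Rational(1, 11))), 2) = Mul(Add(Add(90, Mul(-18, I)), Rational(13, 11)), 2) = Mul(Add(Rational(1003, 11), Mul(-18, I)), 2) = Add(Rational(2006, 11), Mul(-36, I)) ≈ Add(182.36, Mul(-36.000, I)))
F = 20 (F = Mul(-4, -5) = 20)
Mul(F, Y) = Mul(20, Add(Rational(2006, 11), Mul(-36, I))) = Add(Rational(40120, 11), Mul(-720, I))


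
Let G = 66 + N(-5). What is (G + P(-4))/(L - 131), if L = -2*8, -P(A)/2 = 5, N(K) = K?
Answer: -17/49 ≈ -0.34694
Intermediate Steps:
P(A) = -10 (P(A) = -2*5 = -10)
L = -16
G = 61 (G = 66 - 5 = 61)
(G + P(-4))/(L - 131) = (61 - 10)/(-16 - 131) = 51/(-147) = 51*(-1/147) = -17/49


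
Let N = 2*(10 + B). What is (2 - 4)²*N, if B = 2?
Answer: 96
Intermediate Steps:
N = 24 (N = 2*(10 + 2) = 2*12 = 24)
(2 - 4)²*N = (2 - 4)²*24 = (-2)²*24 = 4*24 = 96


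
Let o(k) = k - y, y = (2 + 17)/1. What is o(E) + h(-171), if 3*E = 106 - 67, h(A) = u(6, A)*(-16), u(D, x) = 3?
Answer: -54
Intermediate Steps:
h(A) = -48 (h(A) = 3*(-16) = -48)
E = 13 (E = (106 - 67)/3 = (⅓)*39 = 13)
y = 19 (y = 19*1 = 19)
o(k) = -19 + k (o(k) = k - 1*19 = k - 19 = -19 + k)
o(E) + h(-171) = (-19 + 13) - 48 = -6 - 48 = -54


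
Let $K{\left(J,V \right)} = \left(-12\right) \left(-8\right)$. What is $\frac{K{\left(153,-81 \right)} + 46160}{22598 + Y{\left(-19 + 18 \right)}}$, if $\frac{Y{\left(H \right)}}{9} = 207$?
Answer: $\frac{46256}{24461} \approx 1.891$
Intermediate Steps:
$Y{\left(H \right)} = 1863$ ($Y{\left(H \right)} = 9 \cdot 207 = 1863$)
$K{\left(J,V \right)} = 96$
$\frac{K{\left(153,-81 \right)} + 46160}{22598 + Y{\left(-19 + 18 \right)}} = \frac{96 + 46160}{22598 + 1863} = \frac{46256}{24461}$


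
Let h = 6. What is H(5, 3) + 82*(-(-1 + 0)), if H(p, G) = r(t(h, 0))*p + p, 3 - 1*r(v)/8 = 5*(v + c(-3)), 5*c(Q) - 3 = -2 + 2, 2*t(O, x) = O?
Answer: -513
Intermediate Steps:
t(O, x) = O/2
c(Q) = ⅗ (c(Q) = ⅗ + (-2 + 2)/5 = ⅗ + (⅕)*0 = ⅗ + 0 = ⅗)
r(v) = -40*v (r(v) = 24 - 40*(v + ⅗) = 24 - 40*(⅗ + v) = 24 - 8*(3 + 5*v) = 24 + (-24 - 40*v) = -40*v)
H(p, G) = -119*p (H(p, G) = (-20*6)*p + p = (-40*3)*p + p = -120*p + p = -119*p)
H(5, 3) + 82*(-(-1 + 0)) = -119*5 + 82*(-(-1 + 0)) = -595 + 82*(-1*(-1)) = -595 + 82*1 = -595 + 82 = -513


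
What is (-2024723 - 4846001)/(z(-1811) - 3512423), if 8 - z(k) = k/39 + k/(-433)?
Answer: 116025916188/59313438571 ≈ 1.9561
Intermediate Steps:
z(k) = 8 - 394*k/16887 (z(k) = 8 - (k/39 + k/(-433)) = 8 - (k*(1/39) + k*(-1/433)) = 8 - (k/39 - k/433) = 8 - 394*k/16887)
(-2024723 - 4846001)/(z(-1811) - 3512423) = (-2024723 - 4846001)/((8 - 394/16887*(-1811)) - 3512423) = -6870724/((8 + 713534/16887) - 3512423) = -6870724/(848630/16887 - 3512423) = -6870724/(-59313438571/16887) = -6870724*(-16887/59313438571) = 116025916188/59313438571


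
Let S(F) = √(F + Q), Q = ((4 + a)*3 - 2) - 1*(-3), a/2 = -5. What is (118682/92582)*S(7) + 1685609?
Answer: 1685609 + 59341*I*√10/46291 ≈ 1.6856e+6 + 4.0538*I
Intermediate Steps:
a = -10 (a = 2*(-5) = -10)
Q = -17 (Q = ((4 - 10)*3 - 2) - 1*(-3) = (-6*3 - 2) + 3 = (-18 - 2) + 3 = -20 + 3 = -17)
S(F) = √(-17 + F) (S(F) = √(F - 17) = √(-17 + F))
(118682/92582)*S(7) + 1685609 = (118682/92582)*√(-17 + 7) + 1685609 = (118682*(1/92582))*√(-10) + 1685609 = 59341*(I*√10)/46291 + 1685609 = 59341*I*√10/46291 + 1685609 = 1685609 + 59341*I*√10/46291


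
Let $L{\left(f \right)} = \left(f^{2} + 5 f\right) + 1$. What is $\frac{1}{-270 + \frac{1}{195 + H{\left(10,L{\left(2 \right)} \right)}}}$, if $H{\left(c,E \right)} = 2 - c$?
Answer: $- \frac{187}{50489} \approx -0.0037038$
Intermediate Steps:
$L{\left(f \right)} = 1 + f^{2} + 5 f$
$\frac{1}{-270 + \frac{1}{195 + H{\left(10,L{\left(2 \right)} \right)}}} = \frac{1}{-270 + \frac{1}{195 + \left(2 - 10\right)}} = \frac{1}{-270 + \frac{1}{195 - 8}} = \frac{1}{-270 + \frac{1}{187}} = \frac{1}{- \frac{50489}{187}} = - \frac{187}{50489}$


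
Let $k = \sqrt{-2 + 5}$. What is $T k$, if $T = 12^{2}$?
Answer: $144 \sqrt{3} \approx 249.42$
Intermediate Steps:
$k = \sqrt{3} \approx 1.732$
$T = 144$
$T k = 144 \sqrt{3}$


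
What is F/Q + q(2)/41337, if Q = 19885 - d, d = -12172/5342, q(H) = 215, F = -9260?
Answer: -336995489335/731925612459 ≈ -0.46042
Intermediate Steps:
d = -6086/2671 (d = -12172*1/5342 = -6086/2671 ≈ -2.2785)
Q = 53118921/2671 (Q = 19885 - 1*(-6086/2671) = 19885 + 6086/2671 = 53118921/2671 ≈ 19887.)
F/Q + q(2)/41337 = -9260/53118921/2671 + 215/41337 = -9260*2671/53118921 + 215*(1/41337) = -24733460/53118921 + 215/41337 = -336995489335/731925612459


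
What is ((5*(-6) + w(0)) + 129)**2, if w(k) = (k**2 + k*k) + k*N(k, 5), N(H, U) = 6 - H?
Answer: 9801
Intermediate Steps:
w(k) = 2*k**2 + k*(6 - k) (w(k) = (k**2 + k*k) + k*(6 - k) = (k**2 + k**2) + k*(6 - k) = 2*k**2 + k*(6 - k))
((5*(-6) + w(0)) + 129)**2 = ((5*(-6) + 0*(6 + 0)) + 129)**2 = ((-30 + 0*6) + 129)**2 = ((-30 + 0) + 129)**2 = (-30 + 129)**2 = 99**2 = 9801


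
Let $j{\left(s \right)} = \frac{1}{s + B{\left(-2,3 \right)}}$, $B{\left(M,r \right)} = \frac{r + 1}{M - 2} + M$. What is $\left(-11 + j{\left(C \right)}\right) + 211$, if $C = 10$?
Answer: $\frac{1401}{7} \approx 200.14$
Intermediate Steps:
$B{\left(M,r \right)} = M + \frac{1 + r}{-2 + M}$ ($B{\left(M,r \right)} = \frac{1 + r}{-2 + M} + M = M + \frac{1 + r}{-2 + M}$)
$j{\left(s \right)} = \frac{1}{-3 + s}$ ($j{\left(s \right)} = \frac{1}{s + \frac{1 + 3 + \left(-2\right)^{2} - -4}{-2 - 2}} = \frac{1}{s + \frac{1 + 3 + 4 + 4}{-4}} = \frac{1}{s - 3} = \frac{1}{-3 + s}$)
$\left(-11 + j{\left(C \right)}\right) + 211 = \left(-11 + \frac{1}{-3 + 10}\right) + 211 = \left(-11 + \frac{1}{7}\right) + 211 = - \frac{76}{7} + 211 = \frac{1401}{7}$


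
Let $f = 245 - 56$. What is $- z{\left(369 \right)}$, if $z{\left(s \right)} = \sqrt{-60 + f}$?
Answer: $- \sqrt{129} \approx -11.358$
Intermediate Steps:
$f = 189$
$z{\left(s \right)} = \sqrt{129}$ ($z{\left(s \right)} = \sqrt{-60 + 189} = \sqrt{129}$)
$- z{\left(369 \right)} = - \sqrt{129}$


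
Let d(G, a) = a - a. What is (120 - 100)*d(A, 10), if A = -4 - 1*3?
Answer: 0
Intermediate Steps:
A = -7 (A = -4 - 3 = -7)
d(G, a) = 0
(120 - 100)*d(A, 10) = (120 - 100)*0 = 20*0 = 0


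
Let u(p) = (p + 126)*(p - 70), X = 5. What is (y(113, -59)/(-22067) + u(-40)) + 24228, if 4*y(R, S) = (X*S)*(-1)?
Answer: 1303541529/88268 ≈ 14768.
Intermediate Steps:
y(R, S) = -5*S/4 (y(R, S) = ((5*S)*(-1))/4 = (-5*S)/4 = -5*S/4)
u(p) = (-70 + p)*(126 + p) (u(p) = (126 + p)*(-70 + p) = (-70 + p)*(126 + p))
(y(113, -59)/(-22067) + u(-40)) + 24228 = (-5/4*(-59)/(-22067) + (-8820 + (-40)² + 56*(-40))) + 24228 = ((295/4)*(-1/22067) + (-8820 + 1600 - 2240)) + 24228 = (-295/88268 - 9460) + 24228 = -835015575/88268 + 24228 = 1303541529/88268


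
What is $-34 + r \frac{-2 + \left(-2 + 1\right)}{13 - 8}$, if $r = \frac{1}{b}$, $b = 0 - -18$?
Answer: $- \frac{1021}{30} \approx -34.033$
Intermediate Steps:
$b = 18$ ($b = 0 + 18 = 18$)
$r = \frac{1}{18} \approx 0.055556$
$-34 + r \frac{-2 + \left(-2 + 1\right)}{13 - 8} = -34 + \frac{\left(-2 + \left(-2 + 1\right)\right) \frac{1}{13 - 8}}{18} = -34 + \frac{\left(-2 - 1\right) \frac{1}{5}}{18} = -34 + \frac{\left(-3\right) \frac{1}{5}}{18} = -34 + \frac{1}{18} \left(- \frac{3}{5}\right) = -34 - \frac{1}{30} = - \frac{1021}{30}$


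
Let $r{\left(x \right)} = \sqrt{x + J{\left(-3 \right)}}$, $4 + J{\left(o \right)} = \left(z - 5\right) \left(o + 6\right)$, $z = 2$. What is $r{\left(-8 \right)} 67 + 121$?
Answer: $121 + 67 i \sqrt{21} \approx 121.0 + 307.03 i$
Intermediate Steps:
$J{\left(o \right)} = -22 - 3 o$ ($J{\left(o \right)} = -4 + \left(2 - 5\right) \left(o + 6\right) = -4 - 3 \left(6 + o\right) = -4 - \left(18 + 3 o\right) = -22 - 3 o$)
$r{\left(x \right)} = \sqrt{-13 + x}$ ($r{\left(x \right)} = \sqrt{x - 13} = \sqrt{-13 + x}$)
$r{\left(-8 \right)} 67 + 121 = \sqrt{-13 - 8} \cdot 67 + 121 = \sqrt{-21} \cdot 67 + 121 = i \sqrt{21} \cdot 67 + 121 = 67 i \sqrt{21} + 121 = 121 + 67 i \sqrt{21}$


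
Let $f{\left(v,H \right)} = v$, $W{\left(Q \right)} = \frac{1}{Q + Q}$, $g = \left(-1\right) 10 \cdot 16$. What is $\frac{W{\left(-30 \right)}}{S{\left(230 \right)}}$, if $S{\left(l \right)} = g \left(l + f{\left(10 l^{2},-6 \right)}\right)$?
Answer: $\frac{1}{5080608000} \approx 1.9683 \cdot 10^{-10}$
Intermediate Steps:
$g = -160$ ($g = \left(-10\right) 16 = -160$)
$W{\left(Q \right)} = \frac{1}{2 Q}$
$S{\left(l \right)} = - 1600 l^{2} - 160 l$ ($S{\left(l \right)} = - 160 \left(l + 10 l^{2}\right) = - 1600 l^{2} - 160 l$)
$\frac{W{\left(-30 \right)}}{S{\left(230 \right)}} = \frac{\frac{1}{2} \frac{1}{-30}}{160 \cdot 230 \left(-1 - 2300\right)} = \frac{\frac{1}{2} \left(- \frac{1}{30}\right)}{160 \cdot 230 \left(-1 - 2300\right)} = - \frac{1}{60 \cdot 160 \cdot 230 \left(-2301\right)} = - \frac{1}{60 \left(-84676800\right)} = \left(- \frac{1}{60}\right) \left(- \frac{1}{84676800}\right) = \frac{1}{5080608000}$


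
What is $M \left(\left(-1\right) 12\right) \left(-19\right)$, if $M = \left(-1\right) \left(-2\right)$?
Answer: $456$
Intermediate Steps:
$M = 2$
$M \left(\left(-1\right) 12\right) \left(-19\right) = 2 \left(\left(-1\right) 12\right) \left(-19\right) = 2 \left(-12\right) \left(-19\right) = \left(-24\right) \left(-19\right) = 456$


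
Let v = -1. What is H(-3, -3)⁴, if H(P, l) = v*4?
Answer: 256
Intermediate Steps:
H(P, l) = -4 (H(P, l) = -1*4 = -4)
H(-3, -3)⁴ = (-4)⁴ = 256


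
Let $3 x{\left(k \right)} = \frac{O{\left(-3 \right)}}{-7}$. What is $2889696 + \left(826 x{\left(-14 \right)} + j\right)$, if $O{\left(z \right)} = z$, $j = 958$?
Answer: $2890772$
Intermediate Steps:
$x{\left(k \right)} = \frac{1}{7}$ ($x{\left(k \right)} = \frac{\left(-3\right) \frac{1}{-7}}{3} = \frac{\left(-3\right) \left(- \frac{1}{7}\right)}{3} = \frac{1}{3} \cdot \frac{3}{7} = \frac{1}{7}$)
$2889696 + \left(826 x{\left(-14 \right)} + j\right) = 2889696 + \left(826 \cdot \frac{1}{7} + 958\right) = 2889696 + \left(118 + 958\right) = 2889696 + 1076 = 2890772$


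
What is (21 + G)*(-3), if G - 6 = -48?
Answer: 63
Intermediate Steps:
G = -42 (G = 6 - 48 = -42)
(21 + G)*(-3) = (21 - 42)*(-3) = -21*(-3) = 63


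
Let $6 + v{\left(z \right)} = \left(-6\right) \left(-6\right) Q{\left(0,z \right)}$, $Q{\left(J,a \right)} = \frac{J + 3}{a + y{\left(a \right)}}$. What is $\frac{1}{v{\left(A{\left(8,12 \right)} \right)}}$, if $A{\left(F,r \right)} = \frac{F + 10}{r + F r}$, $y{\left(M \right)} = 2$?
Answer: $\frac{13}{570} \approx 0.022807$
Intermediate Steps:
$Q{\left(J,a \right)} = \frac{3 + J}{2 + a}$ ($Q{\left(J,a \right)} = \frac{J + 3}{a + 2} = \frac{3 + J}{2 + a}$)
$A{\left(F,r \right)} = \frac{10 + F}{r + F r}$
$v{\left(z \right)} = -6 + \frac{108}{2 + z}$ ($v{\left(z \right)} = -6 + \left(-6\right) \left(-6\right) \frac{3 + 0}{2 + z} = -6 + 36 \frac{1}{2 + z} 3 = -6 + 36 \frac{3}{2 + z} = -6 + \frac{108}{2 + z}$)
$\frac{1}{v{\left(A{\left(8,12 \right)} \right)}} = \frac{1}{6 \frac{1}{2 + \frac{10 + 8}{12 \left(1 + 8\right)}} \left(16 - \frac{10 + 8}{12 \left(1 + 8\right)}\right)} = \frac{1}{6 \frac{1}{2 + \frac{1}{12} \cdot \frac{1}{9} \cdot 18} \left(16 - \frac{1}{12} \cdot \frac{1}{9} \cdot 18\right)} = \frac{1}{6 \frac{1}{2 + \frac{1}{6}} \left(16 - \frac{1}{6}\right)} = \frac{1}{6 \frac{1}{\frac{13}{6}} \left(16 - \frac{1}{6}\right)} = \frac{1}{6 \cdot \frac{6}{13} \cdot \frac{95}{6}} = \frac{1}{\frac{570}{13}} = \frac{13}{570}$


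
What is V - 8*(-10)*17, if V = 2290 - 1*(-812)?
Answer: 4462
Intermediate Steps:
V = 3102 (V = 2290 + 812 = 3102)
V - 8*(-10)*17 = 3102 - 8*(-10)*17 = 3102 - (-80)*17 = 3102 - 1*(-1360) = 3102 + 1360 = 4462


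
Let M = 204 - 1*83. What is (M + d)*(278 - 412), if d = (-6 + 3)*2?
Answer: -15410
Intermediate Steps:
M = 121 (M = 204 - 83 = 121)
d = -6 (d = -3*2 = -6)
(M + d)*(278 - 412) = (121 - 6)*(278 - 412) = 115*(-134) = -15410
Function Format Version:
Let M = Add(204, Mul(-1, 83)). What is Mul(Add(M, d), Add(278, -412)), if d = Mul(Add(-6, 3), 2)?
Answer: -15410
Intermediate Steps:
M = 121 (M = Add(204, -83) = 121)
d = -6 (d = Mul(-3, 2) = -6)
Mul(Add(M, d), Add(278, -412)) = Mul(Add(121, -6), Add(278, -412)) = Mul(115, -134) = -15410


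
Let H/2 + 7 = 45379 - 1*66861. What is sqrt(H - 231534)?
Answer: 4*I*sqrt(17157) ≈ 523.94*I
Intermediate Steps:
H = -42978 (H = -14 + 2*(45379 - 1*66861) = -14 + 2*(45379 - 66861) = -14 + 2*(-21482) = -14 - 42964 = -42978)
sqrt(H - 231534) = sqrt(-42978 - 231534) = sqrt(-274512) = 4*I*sqrt(17157)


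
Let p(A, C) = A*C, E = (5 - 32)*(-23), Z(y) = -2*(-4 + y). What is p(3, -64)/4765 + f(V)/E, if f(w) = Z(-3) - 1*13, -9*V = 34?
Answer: -114467/2959065 ≈ -0.038683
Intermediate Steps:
V = -34/9 (V = -⅑*34 = -34/9 ≈ -3.7778)
Z(y) = 8 - 2*y
f(w) = 1 (f(w) = (8 - 2*(-3)) - 1*13 = (8 + 6) - 13 = 14 - 13 = 1)
E = 621 (E = -27*(-23) = 621)
p(3, -64)/4765 + f(V)/E = (3*(-64))/4765 + 1/621 = -192*1/4765 + 1*(1/621) = -192/4765 + 1/621 = -114467/2959065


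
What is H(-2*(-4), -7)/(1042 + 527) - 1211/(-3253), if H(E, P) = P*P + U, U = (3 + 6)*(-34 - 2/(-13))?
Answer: 13891048/66351441 ≈ 0.20936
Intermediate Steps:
U = -3960/13 (U = 9*(-34 - 2*(-1/13)) = 9*(-34 + 2/13) = 9*(-440/13) = -3960/13 ≈ -304.62)
H(E, P) = -3960/13 + P² (H(E, P) = P*P - 3960/13 = P² - 3960/13 = -3960/13 + P²)
H(-2*(-4), -7)/(1042 + 527) - 1211/(-3253) = (-3960/13 + (-7)²)/(1042 + 527) - 1211/(-3253) = (-3960/13 + 49)/1569 - 1211*(-1/3253) = -3323/13*1/1569 + 1211/3253 = -3323/20397 + 1211/3253 = 13891048/66351441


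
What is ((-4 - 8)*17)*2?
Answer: -408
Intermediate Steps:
((-4 - 8)*17)*2 = -12*17*2 = -204*2 = -408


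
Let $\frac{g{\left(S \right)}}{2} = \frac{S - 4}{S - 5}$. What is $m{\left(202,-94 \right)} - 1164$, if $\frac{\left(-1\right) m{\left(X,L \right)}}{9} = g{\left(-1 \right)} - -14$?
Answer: $-1305$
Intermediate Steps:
$g{\left(S \right)} = \frac{2 \left(-4 + S\right)}{-5 + S}$ ($g{\left(S \right)} = 2 \frac{S - 4}{S - 5} = 2 \frac{-4 + S}{-5 + S} = \frac{2 \left(-4 + S\right)}{-5 + S}$)
$m{\left(X,L \right)} = -141$ ($m{\left(X,L \right)} = - 9 \left(\frac{2 \left(-4 - 1\right)}{-5 - 1} - -14\right) = - 9 \left(2 \frac{1}{-6} \left(-5\right) + 14\right) = - 9 \left(2 \left(- \frac{1}{6}\right) \left(-5\right) + 14\right) = - 9 \left(\frac{5}{3} + 14\right) = \left(-9\right) \frac{47}{3} = -141$)
$m{\left(202,-94 \right)} - 1164 = -141 - 1164 = -1305$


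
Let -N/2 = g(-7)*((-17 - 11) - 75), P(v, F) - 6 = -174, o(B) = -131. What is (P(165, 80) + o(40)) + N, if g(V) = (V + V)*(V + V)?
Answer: 40077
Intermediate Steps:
P(v, F) = -168 (P(v, F) = 6 - 174 = -168)
g(V) = 4*V**2 (g(V) = (2*V)*(2*V) = 4*V**2)
N = 40376 (N = -2*4*(-7)**2*((-17 - 11) - 75) = -2*4*49*(-28 - 75) = -392*(-103) = -2*(-20188) = 40376)
(P(165, 80) + o(40)) + N = (-168 - 131) + 40376 = -299 + 40376 = 40077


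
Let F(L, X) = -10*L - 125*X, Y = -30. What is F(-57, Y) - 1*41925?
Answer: -37605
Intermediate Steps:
F(L, X) = -125*X - 10*L
F(-57, Y) - 1*41925 = (-125*(-30) - 10*(-57)) - 1*41925 = (3750 + 570) - 41925 = 4320 - 41925 = -37605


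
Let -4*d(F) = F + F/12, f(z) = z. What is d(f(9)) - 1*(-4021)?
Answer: 64297/16 ≈ 4018.6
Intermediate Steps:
d(F) = -13*F/48 (d(F) = -(F + F/12)/4 = -13*F/48)
d(f(9)) - 1*(-4021) = -13/48*9 - 1*(-4021) = -39/16 + 4021 = 64297/16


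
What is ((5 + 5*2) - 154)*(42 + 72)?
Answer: -15846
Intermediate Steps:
((5 + 5*2) - 154)*(42 + 72) = ((5 + 10) - 154)*114 = (15 - 154)*114 = -139*114 = -15846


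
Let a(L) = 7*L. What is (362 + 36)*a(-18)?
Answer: -50148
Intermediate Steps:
(362 + 36)*a(-18) = (362 + 36)*(7*(-18)) = 398*(-126) = -50148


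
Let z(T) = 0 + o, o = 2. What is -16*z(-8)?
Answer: -32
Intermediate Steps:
z(T) = 2 (z(T) = 0 + 2 = 2)
-16*z(-8) = -16*2 = -32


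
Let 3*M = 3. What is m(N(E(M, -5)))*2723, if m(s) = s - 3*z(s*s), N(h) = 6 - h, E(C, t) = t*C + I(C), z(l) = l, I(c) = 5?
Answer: -277746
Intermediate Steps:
M = 1 (M = (1/3)*3 = 1)
E(C, t) = 5 + C*t (E(C, t) = t*C + 5 = C*t + 5 = 5 + C*t)
m(s) = s - 3*s**2 (m(s) = s - 3*s*s = s - 3*s**2)
m(N(E(M, -5)))*2723 = ((6 - (5 + 1*(-5)))*(1 - 3*(6 - (5 + 1*(-5)))))*2723 = ((6 - (5 - 5))*(1 - 3*(6 - (5 - 5))))*2723 = ((6 - 1*0)*(1 - 3*(6 - 1*0)))*2723 = ((6 + 0)*(1 - 3*(6 + 0)))*2723 = (6*(1 - 3*6))*2723 = (6*(1 - 18))*2723 = (6*(-17))*2723 = -102*2723 = -277746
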